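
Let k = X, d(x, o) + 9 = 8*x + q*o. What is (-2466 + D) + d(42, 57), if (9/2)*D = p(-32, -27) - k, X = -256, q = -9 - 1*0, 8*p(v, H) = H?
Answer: -93451/36 ≈ -2595.9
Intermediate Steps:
p(v, H) = H/8
q = -9 (q = -9 + 0 = -9)
d(x, o) = -9 - 9*o + 8*x (d(x, o) = -9 + (8*x - 9*o) = -9 + (-9*o + 8*x) = -9 - 9*o + 8*x)
k = -256
D = 2021/36 (D = 2*((1/8)*(-27) - 1*(-256))/9 = 2*(-27/8 + 256)/9 = (2/9)*(2021/8) = 2021/36 ≈ 56.139)
(-2466 + D) + d(42, 57) = (-2466 + 2021/36) + (-9 - 9*57 + 8*42) = -86755/36 + (-9 - 513 + 336) = -86755/36 - 186 = -93451/36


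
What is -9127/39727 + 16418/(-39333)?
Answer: -1011230177/1562582091 ≈ -0.64715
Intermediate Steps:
-9127/39727 + 16418/(-39333) = -9127*1/39727 + 16418*(-1/39333) = -9127/39727 - 16418/39333 = -1011230177/1562582091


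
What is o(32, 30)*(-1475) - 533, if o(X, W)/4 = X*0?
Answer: -533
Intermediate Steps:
o(X, W) = 0 (o(X, W) = 4*(X*0) = 4*0 = 0)
o(32, 30)*(-1475) - 533 = 0*(-1475) - 533 = 0 - 533 = -533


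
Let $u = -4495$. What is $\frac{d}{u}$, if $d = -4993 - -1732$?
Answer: $\frac{3261}{4495} \approx 0.72547$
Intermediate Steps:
$d = -3261$ ($d = -4993 + 1732 = -3261$)
$\frac{d}{u} = - \frac{3261}{-4495} = \left(-3261\right) \left(- \frac{1}{4495}\right) = \frac{3261}{4495}$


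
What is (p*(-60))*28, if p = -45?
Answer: 75600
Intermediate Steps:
(p*(-60))*28 = -45*(-60)*28 = 2700*28 = 75600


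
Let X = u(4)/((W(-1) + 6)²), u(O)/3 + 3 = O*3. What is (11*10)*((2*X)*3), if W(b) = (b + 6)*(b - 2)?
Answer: 220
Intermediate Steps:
u(O) = -9 + 9*O (u(O) = -9 + 3*(O*3) = -9 + 3*(3*O) = -9 + 9*O)
W(b) = (-2 + b)*(6 + b) (W(b) = (6 + b)*(-2 + b) = (-2 + b)*(6 + b))
X = ⅓ (X = (-9 + 9*4)/(((-12 + (-1)² + 4*(-1)) + 6)²) = (-9 + 36)/(((-12 + 1 - 4) + 6)²) = 27/((-15 + 6)²) = 27/((-9)²) = 27/81 = 27*(1/81) = ⅓ ≈ 0.33333)
(11*10)*((2*X)*3) = (11*10)*((2*(⅓))*3) = 110*((⅔)*3) = 110*2 = 220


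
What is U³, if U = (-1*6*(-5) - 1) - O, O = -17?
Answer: 97336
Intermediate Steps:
U = 46 (U = (-1*6*(-5) - 1) - 1*(-17) = (-6*(-5) - 1) + 17 = (30 - 1) + 17 = 29 + 17 = 46)
U³ = 46³ = 97336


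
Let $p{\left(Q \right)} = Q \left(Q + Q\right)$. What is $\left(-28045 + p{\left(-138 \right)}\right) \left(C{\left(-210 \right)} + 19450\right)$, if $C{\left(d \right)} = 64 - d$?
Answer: $198088132$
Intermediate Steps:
$p{\left(Q \right)} = 2 Q^{2}$ ($p{\left(Q \right)} = Q 2 Q = 2 Q^{2}$)
$\left(-28045 + p{\left(-138 \right)}\right) \left(C{\left(-210 \right)} + 19450\right) = \left(-28045 + 2 \left(-138\right)^{2}\right) \left(\left(64 - -210\right) + 19450\right) = \left(-28045 + 2 \cdot 19044\right) \left(\left(64 + 210\right) + 19450\right) = \left(-28045 + 38088\right) \left(274 + 19450\right) = 10043 \cdot 19724 = 198088132$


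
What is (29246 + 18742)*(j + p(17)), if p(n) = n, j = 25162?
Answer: 1208289852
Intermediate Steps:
(29246 + 18742)*(j + p(17)) = (29246 + 18742)*(25162 + 17) = 47988*25179 = 1208289852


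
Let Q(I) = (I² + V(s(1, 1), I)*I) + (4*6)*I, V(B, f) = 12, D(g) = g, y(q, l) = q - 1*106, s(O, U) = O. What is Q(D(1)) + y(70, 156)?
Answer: 1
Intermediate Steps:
y(q, l) = -106 + q (y(q, l) = q - 106 = -106 + q)
Q(I) = I² + 36*I (Q(I) = (I² + 12*I) + (4*6)*I = (I² + 12*I) + 24*I = I² + 36*I)
Q(D(1)) + y(70, 156) = 1*(36 + 1) + (-106 + 70) = 1*37 - 36 = 37 - 36 = 1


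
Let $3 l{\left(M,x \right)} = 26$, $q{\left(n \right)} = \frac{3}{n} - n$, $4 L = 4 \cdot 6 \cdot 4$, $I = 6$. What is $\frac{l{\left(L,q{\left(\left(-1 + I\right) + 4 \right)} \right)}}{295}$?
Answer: $\frac{26}{885} \approx 0.029379$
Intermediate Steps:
$L = 24$ ($L = \frac{4 \cdot 6 \cdot 4}{4} = \frac{24 \cdot 4}{4} = \frac{1}{4} \cdot 96 = 24$)
$q{\left(n \right)} = - n + \frac{3}{n}$
$l{\left(M,x \right)} = \frac{26}{3}$ ($l{\left(M,x \right)} = \frac{1}{3} \cdot 26 = \frac{26}{3}$)
$\frac{l{\left(L,q{\left(\left(-1 + I\right) + 4 \right)} \right)}}{295} = \frac{26}{3 \cdot 295} = \frac{26}{3} \cdot \frac{1}{295} = \frac{26}{885}$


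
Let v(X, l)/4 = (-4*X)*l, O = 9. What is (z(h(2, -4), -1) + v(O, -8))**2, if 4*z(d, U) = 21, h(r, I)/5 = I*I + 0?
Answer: 21427641/16 ≈ 1.3392e+6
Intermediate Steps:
h(r, I) = 5*I**2 (h(r, I) = 5*(I*I + 0) = 5*(I**2 + 0) = 5*I**2)
z(d, U) = 21/4 (z(d, U) = (1/4)*21 = 21/4)
v(X, l) = -16*X*l (v(X, l) = 4*((-4*X)*l) = 4*(-4*X*l) = -16*X*l)
(z(h(2, -4), -1) + v(O, -8))**2 = (21/4 - 16*9*(-8))**2 = (21/4 + 1152)**2 = (4629/4)**2 = 21427641/16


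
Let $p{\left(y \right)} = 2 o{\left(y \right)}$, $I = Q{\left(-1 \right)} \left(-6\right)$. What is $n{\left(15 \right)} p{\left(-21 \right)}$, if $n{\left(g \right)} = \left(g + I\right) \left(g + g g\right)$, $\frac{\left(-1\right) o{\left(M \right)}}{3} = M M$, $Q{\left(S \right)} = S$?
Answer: $-13335840$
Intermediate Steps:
$I = 6$ ($I = \left(-1\right) \left(-6\right) = 6$)
$o{\left(M \right)} = - 3 M^{2}$ ($o{\left(M \right)} = - 3 M M = - 3 M^{2}$)
$p{\left(y \right)} = - 6 y^{2}$ ($p{\left(y \right)} = 2 \left(- 3 y^{2}\right) = - 6 y^{2}$)
$n{\left(g \right)} = \left(6 + g\right) \left(g + g^{2}\right)$ ($n{\left(g \right)} = \left(g + 6\right) \left(g + g g\right) = \left(6 + g\right) \left(g + g^{2}\right)$)
$n{\left(15 \right)} p{\left(-21 \right)} = 15 \left(6 + 15^{2} + 7 \cdot 15\right) \left(- 6 \left(-21\right)^{2}\right) = 15 \left(6 + 225 + 105\right) \left(\left(-6\right) 441\right) = 15 \cdot 336 \left(-2646\right) = 5040 \left(-2646\right) = -13335840$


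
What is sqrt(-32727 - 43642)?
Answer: I*sqrt(76369) ≈ 276.35*I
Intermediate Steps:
sqrt(-32727 - 43642) = sqrt(-76369) = I*sqrt(76369)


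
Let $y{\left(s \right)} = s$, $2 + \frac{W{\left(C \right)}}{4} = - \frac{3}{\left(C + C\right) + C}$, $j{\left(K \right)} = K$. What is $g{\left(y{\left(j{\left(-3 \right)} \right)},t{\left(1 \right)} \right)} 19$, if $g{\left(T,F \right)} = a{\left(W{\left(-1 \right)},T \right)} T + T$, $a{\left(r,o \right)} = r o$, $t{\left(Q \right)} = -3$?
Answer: $-741$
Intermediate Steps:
$W{\left(C \right)} = -8 - \frac{4}{C}$ ($W{\left(C \right)} = -8 + 4 \left(- \frac{3}{\left(C + C\right) + C}\right) = -8 + 4 \left(- \frac{3}{2 C + C}\right) = -8 + 4 \left(- \frac{3}{3 C}\right) = -8 + 4 \left(- 3 \frac{1}{3 C}\right) = -8 + 4 \left(- \frac{1}{C}\right) = -8 - \frac{4}{C}$)
$a{\left(r,o \right)} = o r$
$g{\left(T,F \right)} = T - 4 T^{2}$ ($g{\left(T,F \right)} = T \left(-8 - \frac{4}{-1}\right) T + T = T \left(-8 - -4\right) T + T = T \left(-8 + 4\right) T + T = T \left(-4\right) T + T = - 4 T T + T = - 4 T^{2} + T = T - 4 T^{2}$)
$g{\left(y{\left(j{\left(-3 \right)} \right)},t{\left(1 \right)} \right)} 19 = - 3 \left(1 - -12\right) 19 = - 3 \left(1 + 12\right) 19 = \left(-3\right) 13 \cdot 19 = \left(-39\right) 19 = -741$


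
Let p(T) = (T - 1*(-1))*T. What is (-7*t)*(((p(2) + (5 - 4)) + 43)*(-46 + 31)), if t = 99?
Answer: 519750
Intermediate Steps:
p(T) = T*(1 + T) (p(T) = (T + 1)*T = (1 + T)*T = T*(1 + T))
(-7*t)*(((p(2) + (5 - 4)) + 43)*(-46 + 31)) = (-7*99)*(((2*(1 + 2) + (5 - 4)) + 43)*(-46 + 31)) = -693*((2*3 + 1) + 43)*(-15) = -693*((6 + 1) + 43)*(-15) = -693*(7 + 43)*(-15) = -34650*(-15) = -693*(-750) = 519750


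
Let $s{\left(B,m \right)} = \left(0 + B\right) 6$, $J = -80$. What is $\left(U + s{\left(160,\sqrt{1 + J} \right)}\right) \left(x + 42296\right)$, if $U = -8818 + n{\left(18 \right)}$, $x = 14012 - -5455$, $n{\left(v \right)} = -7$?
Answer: $-485765995$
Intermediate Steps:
$s{\left(B,m \right)} = 6 B$ ($s{\left(B,m \right)} = B 6 = 6 B$)
$x = 19467$ ($x = 14012 + 5455 = 19467$)
$U = -8825$ ($U = -8818 - 7 = -8825$)
$\left(U + s{\left(160,\sqrt{1 + J} \right)}\right) \left(x + 42296\right) = \left(-8825 + 6 \cdot 160\right) \left(19467 + 42296\right) = \left(-8825 + 960\right) 61763 = \left(-7865\right) 61763 = -485765995$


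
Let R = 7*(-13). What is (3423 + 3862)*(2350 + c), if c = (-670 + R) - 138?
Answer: 10570535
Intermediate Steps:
R = -91
c = -899 (c = (-670 - 91) - 138 = -761 - 138 = -899)
(3423 + 3862)*(2350 + c) = (3423 + 3862)*(2350 - 899) = 7285*1451 = 10570535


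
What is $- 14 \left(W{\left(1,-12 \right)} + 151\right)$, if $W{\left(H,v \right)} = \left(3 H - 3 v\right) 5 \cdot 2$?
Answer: $-7574$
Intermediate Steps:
$W{\left(H,v \right)} = - 30 v + 30 H$ ($W{\left(H,v \right)} = \left(- 3 v + 3 H\right) 5 \cdot 2 = \left(- 15 v + 15 H\right) 2 = - 30 v + 30 H$)
$- 14 \left(W{\left(1,-12 \right)} + 151\right) = - 14 \left(\left(\left(-30\right) \left(-12\right) + 30 \cdot 1\right) + 151\right) = - 14 \left(\left(360 + 30\right) + 151\right) = - 14 \left(390 + 151\right) = \left(-14\right) 541 = -7574$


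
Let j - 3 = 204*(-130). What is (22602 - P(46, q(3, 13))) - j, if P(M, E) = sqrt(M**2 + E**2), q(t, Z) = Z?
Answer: 49119 - sqrt(2285) ≈ 49071.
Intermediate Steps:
P(M, E) = sqrt(E**2 + M**2)
j = -26517 (j = 3 + 204*(-130) = 3 - 26520 = -26517)
(22602 - P(46, q(3, 13))) - j = (22602 - sqrt(13**2 + 46**2)) - 1*(-26517) = (22602 - sqrt(169 + 2116)) + 26517 = (22602 - sqrt(2285)) + 26517 = 49119 - sqrt(2285)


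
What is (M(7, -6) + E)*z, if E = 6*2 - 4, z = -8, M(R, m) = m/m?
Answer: -72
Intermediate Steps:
M(R, m) = 1
E = 8 (E = 12 - 4 = 8)
(M(7, -6) + E)*z = (1 + 8)*(-8) = 9*(-8) = -72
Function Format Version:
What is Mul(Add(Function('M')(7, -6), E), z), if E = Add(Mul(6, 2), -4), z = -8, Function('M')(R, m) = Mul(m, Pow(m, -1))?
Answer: -72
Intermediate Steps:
Function('M')(R, m) = 1
E = 8 (E = Add(12, -4) = 8)
Mul(Add(Function('M')(7, -6), E), z) = Mul(Add(1, 8), -8) = Mul(9, -8) = -72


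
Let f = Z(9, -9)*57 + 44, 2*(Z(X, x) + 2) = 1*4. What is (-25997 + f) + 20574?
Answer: -5379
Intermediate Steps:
Z(X, x) = 0 (Z(X, x) = -2 + (1*4)/2 = -2 + (1/2)*4 = -2 + 2 = 0)
f = 44 (f = 0*57 + 44 = 0 + 44 = 44)
(-25997 + f) + 20574 = (-25997 + 44) + 20574 = -25953 + 20574 = -5379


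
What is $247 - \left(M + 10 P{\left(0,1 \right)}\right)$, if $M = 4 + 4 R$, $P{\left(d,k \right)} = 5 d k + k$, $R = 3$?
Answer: $221$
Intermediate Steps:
$P{\left(d,k \right)} = k + 5 d k$ ($P{\left(d,k \right)} = 5 d k + k = k + 5 d k$)
$M = 16$ ($M = 4 + 4 \cdot 3 = 4 + 12 = 16$)
$247 - \left(M + 10 P{\left(0,1 \right)}\right) = 247 - \left(16 + 10 \cdot 1 \left(1 + 5 \cdot 0\right)\right) = 247 - \left(16 + 10 \cdot 1 \left(1 + 0\right)\right) = 247 - \left(16 + 10 \cdot 1 \cdot 1\right) = 247 - \left(16 + 10 \cdot 1\right) = 247 - \left(16 + 10\right) = 247 - 26 = 221$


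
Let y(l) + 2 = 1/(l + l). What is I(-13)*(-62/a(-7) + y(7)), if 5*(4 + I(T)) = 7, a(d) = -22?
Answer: -1781/770 ≈ -2.3130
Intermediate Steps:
y(l) = -2 + 1/(2*l) (y(l) = -2 + 1/(l + l) = -2 + 1/(2*l))
I(T) = -13/5 (I(T) = -4 + (1/5)*7 = -4 + 7/5 = -13/5)
I(-13)*(-62/a(-7) + y(7)) = -13*(-62/(-22) + (-2 + (1/2)/7))/5 = -13*(-62*(-1/22) + (-2 + (1/2)*(1/7)))/5 = -13*(31/11 + (-2 + 1/14))/5 = -13*(31/11 - 27/14)/5 = -13/5*137/154 = -1781/770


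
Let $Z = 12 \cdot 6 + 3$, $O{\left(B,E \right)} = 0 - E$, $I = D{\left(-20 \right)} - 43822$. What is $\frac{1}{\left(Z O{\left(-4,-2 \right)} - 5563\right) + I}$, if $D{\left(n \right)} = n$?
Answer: $- \frac{1}{49255} \approx -2.0303 \cdot 10^{-5}$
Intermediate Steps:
$I = -43842$ ($I = -20 - 43822 = -43842$)
$O{\left(B,E \right)} = - E$
$Z = 75$ ($Z = 72 + 3 = 75$)
$\frac{1}{\left(Z O{\left(-4,-2 \right)} - 5563\right) + I} = \frac{1}{\left(75 \left(\left(-1\right) \left(-2\right)\right) - 5563\right) - 43842} = \frac{1}{\left(75 \cdot 2 - 5563\right) - 43842} = \frac{1}{\left(150 - 5563\right) - 43842} = \frac{1}{-5413 - 43842} = \frac{1}{-49255} = - \frac{1}{49255}$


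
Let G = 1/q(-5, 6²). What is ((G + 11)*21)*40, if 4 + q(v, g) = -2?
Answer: 9100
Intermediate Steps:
q(v, g) = -6 (q(v, g) = -4 - 2 = -6)
G = -⅙ (G = 1/(-6) = -⅙ ≈ -0.16667)
((G + 11)*21)*40 = ((-⅙ + 11)*21)*40 = ((65/6)*21)*40 = (455/2)*40 = 9100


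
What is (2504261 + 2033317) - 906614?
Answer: 3630964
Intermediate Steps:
(2504261 + 2033317) - 906614 = 4537578 - 906614 = 3630964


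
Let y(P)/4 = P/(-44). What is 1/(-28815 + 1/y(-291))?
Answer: -291/8385154 ≈ -3.4704e-5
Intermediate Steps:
y(P) = -P/11 (y(P) = 4*(P/(-44)) = 4*(P*(-1/44)) = 4*(-P/44) = -P/11)
1/(-28815 + 1/y(-291)) = 1/(-28815 + 1/(-1/11*(-291))) = 1/(-28815 + 1/(291/11)) = 1/(-28815 + 11/291) = 1/(-8385154/291) = -291/8385154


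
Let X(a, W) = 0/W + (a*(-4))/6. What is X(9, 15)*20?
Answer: -120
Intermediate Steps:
X(a, W) = -2*a/3 (X(a, W) = 0 - 4*a*(1/6) = 0 - 2*a/3 = -2*a/3)
X(9, 15)*20 = -2/3*9*20 = -6*20 = -120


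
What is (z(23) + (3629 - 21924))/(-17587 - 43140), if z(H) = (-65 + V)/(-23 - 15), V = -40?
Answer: 695105/2307626 ≈ 0.30122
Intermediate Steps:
z(H) = 105/38 (z(H) = (-65 - 40)/(-23 - 15) = -105/(-38) = -105*(-1/38) = 105/38)
(z(23) + (3629 - 21924))/(-17587 - 43140) = (105/38 + (3629 - 21924))/(-17587 - 43140) = (105/38 - 18295)/(-60727) = -695105/38*(-1/60727) = 695105/2307626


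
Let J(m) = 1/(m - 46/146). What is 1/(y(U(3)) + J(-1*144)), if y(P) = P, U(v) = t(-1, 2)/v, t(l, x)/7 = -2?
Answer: -31605/147709 ≈ -0.21397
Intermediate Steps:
t(l, x) = -14 (t(l, x) = 7*(-2) = -14)
U(v) = -14/v
J(m) = 1/(-23/73 + m) (J(m) = 1/(m - 46*1/146) = 1/(m - 23/73) = 1/(-23/73 + m))
1/(y(U(3)) + J(-1*144)) = 1/(-14/3 + 73/(-23 + 73*(-1*144))) = 1/(-14*1/3 + 73/(-23 + 73*(-144))) = 1/(-14/3 + 73/(-23 - 10512)) = 1/(-14/3 + 73/(-10535)) = 1/(-14/3 + 73*(-1/10535)) = 1/(-14/3 - 73/10535) = 1/(-147709/31605) = -31605/147709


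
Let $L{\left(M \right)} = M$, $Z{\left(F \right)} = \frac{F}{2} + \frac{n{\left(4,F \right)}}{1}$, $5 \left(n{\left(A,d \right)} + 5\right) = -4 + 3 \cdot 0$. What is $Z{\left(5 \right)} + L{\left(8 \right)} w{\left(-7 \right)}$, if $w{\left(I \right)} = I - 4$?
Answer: $- \frac{913}{10} \approx -91.3$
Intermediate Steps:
$w{\left(I \right)} = -4 + I$
$n{\left(A,d \right)} = - \frac{29}{5}$ ($n{\left(A,d \right)} = -5 + \frac{-4 + 3 \cdot 0}{5} = -5 + \frac{-4 + 0}{5} = -5 + \frac{1}{5} \left(-4\right) = -5 - \frac{4}{5} = - \frac{29}{5}$)
$Z{\left(F \right)} = - \frac{29}{5} + \frac{F}{2}$ ($Z{\left(F \right)} = \frac{F}{2} - \frac{29}{5 \cdot 1} = F \frac{1}{2} - \frac{29}{5} = \frac{F}{2} - \frac{29}{5} = - \frac{29}{5} + \frac{F}{2}$)
$Z{\left(5 \right)} + L{\left(8 \right)} w{\left(-7 \right)} = \left(- \frac{29}{5} + \frac{1}{2} \cdot 5\right) + 8 \left(-4 - 7\right) = \left(- \frac{29}{5} + \frac{5}{2}\right) + 8 \left(-11\right) = - \frac{33}{10} - 88 = - \frac{913}{10}$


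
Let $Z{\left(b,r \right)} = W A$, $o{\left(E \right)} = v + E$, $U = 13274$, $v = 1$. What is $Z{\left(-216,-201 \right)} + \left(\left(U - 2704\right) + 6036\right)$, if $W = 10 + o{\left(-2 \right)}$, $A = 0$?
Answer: $16606$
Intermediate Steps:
$o{\left(E \right)} = 1 + E$
$W = 9$ ($W = 10 + \left(1 - 2\right) = 10 - 1 = 9$)
$Z{\left(b,r \right)} = 0$ ($Z{\left(b,r \right)} = 9 \cdot 0 = 0$)
$Z{\left(-216,-201 \right)} + \left(\left(U - 2704\right) + 6036\right) = 0 + \left(\left(13274 - 2704\right) + 6036\right) = 0 + \left(10570 + 6036\right) = 0 + 16606 = 16606$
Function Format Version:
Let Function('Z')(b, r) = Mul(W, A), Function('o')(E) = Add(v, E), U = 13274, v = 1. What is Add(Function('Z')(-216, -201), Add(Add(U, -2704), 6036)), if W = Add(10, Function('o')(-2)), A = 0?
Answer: 16606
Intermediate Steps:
Function('o')(E) = Add(1, E)
W = 9 (W = Add(10, Add(1, -2)) = Add(10, -1) = 9)
Function('Z')(b, r) = 0 (Function('Z')(b, r) = Mul(9, 0) = 0)
Add(Function('Z')(-216, -201), Add(Add(U, -2704), 6036)) = Add(0, Add(Add(13274, -2704), 6036)) = Add(0, Add(10570, 6036)) = Add(0, 16606) = 16606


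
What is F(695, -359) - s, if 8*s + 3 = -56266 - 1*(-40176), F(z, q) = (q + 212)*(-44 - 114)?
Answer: 201901/8 ≈ 25238.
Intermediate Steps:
F(z, q) = -33496 - 158*q (F(z, q) = (212 + q)*(-158) = -33496 - 158*q)
s = -16093/8 (s = -3/8 + (-56266 - 1*(-40176))/8 = -3/8 + (-56266 + 40176)/8 = -3/8 + (⅛)*(-16090) = -3/8 - 8045/4 = -16093/8 ≈ -2011.6)
F(695, -359) - s = (-33496 - 158*(-359)) - 1*(-16093/8) = (-33496 + 56722) + 16093/8 = 23226 + 16093/8 = 201901/8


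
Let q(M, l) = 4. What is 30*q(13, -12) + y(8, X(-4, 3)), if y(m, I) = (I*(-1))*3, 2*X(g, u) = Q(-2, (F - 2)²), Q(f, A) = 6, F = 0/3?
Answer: 111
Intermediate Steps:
F = 0 (F = 0*(⅓) = 0)
X(g, u) = 3 (X(g, u) = (½)*6 = 3)
y(m, I) = -3*I (y(m, I) = -I*3 = -3*I)
30*q(13, -12) + y(8, X(-4, 3)) = 30*4 - 3*3 = 120 - 9 = 111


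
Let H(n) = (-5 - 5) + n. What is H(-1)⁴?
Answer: 14641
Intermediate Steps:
H(n) = -10 + n
H(-1)⁴ = (-10 - 1)⁴ = (-11)⁴ = 14641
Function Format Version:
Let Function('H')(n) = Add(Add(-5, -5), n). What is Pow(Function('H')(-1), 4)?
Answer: 14641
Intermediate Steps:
Function('H')(n) = Add(-10, n)
Pow(Function('H')(-1), 4) = Pow(Add(-10, -1), 4) = Pow(-11, 4) = 14641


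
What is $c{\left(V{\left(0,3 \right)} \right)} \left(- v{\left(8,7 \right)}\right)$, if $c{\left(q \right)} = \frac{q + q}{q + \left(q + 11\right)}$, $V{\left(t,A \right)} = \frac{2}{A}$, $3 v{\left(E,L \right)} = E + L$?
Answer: $- \frac{20}{37} \approx -0.54054$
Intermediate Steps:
$v{\left(E,L \right)} = \frac{E}{3} + \frac{L}{3}$ ($v{\left(E,L \right)} = \frac{E + L}{3} = \frac{E}{3} + \frac{L}{3}$)
$c{\left(q \right)} = \frac{2 q}{11 + 2 q}$ ($c{\left(q \right)} = \frac{2 q}{q + \left(11 + q\right)} = \frac{2 q}{11 + 2 q}$)
$c{\left(V{\left(0,3 \right)} \right)} \left(- v{\left(8,7 \right)}\right) = \frac{2 \cdot \frac{2}{3}}{11 + 2 \cdot \frac{2}{3}} \left(- (\frac{1}{3} \cdot 8 + \frac{1}{3} \cdot 7)\right) = \frac{2 \cdot 2 \cdot \frac{1}{3}}{11 + 2 \cdot 2 \cdot \frac{1}{3}} \left(- (\frac{8}{3} + \frac{7}{3})\right) = 2 \cdot \frac{2}{3} \frac{1}{11 + 2 \cdot \frac{2}{3}} \left(\left(-1\right) 5\right) = 2 \cdot \frac{2}{3} \frac{1}{11 + \frac{4}{3}} \left(-5\right) = 2 \cdot \frac{2}{3} \frac{1}{\frac{37}{3}} \left(-5\right) = 2 \cdot \frac{2}{3} \cdot \frac{3}{37} \left(-5\right) = \frac{4}{37} \left(-5\right) = - \frac{20}{37}$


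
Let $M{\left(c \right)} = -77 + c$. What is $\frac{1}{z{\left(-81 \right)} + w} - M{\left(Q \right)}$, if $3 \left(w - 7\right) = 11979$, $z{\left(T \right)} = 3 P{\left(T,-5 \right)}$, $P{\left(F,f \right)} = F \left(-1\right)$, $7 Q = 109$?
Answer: $\frac{1824497}{29701} \approx 61.429$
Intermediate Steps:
$Q = \frac{109}{7}$ ($Q = \frac{1}{7} \cdot 109 = \frac{109}{7} \approx 15.571$)
$P{\left(F,f \right)} = - F$
$z{\left(T \right)} = - 3 T$ ($z{\left(T \right)} = 3 \left(- T\right) = - 3 T$)
$w = 4000$ ($w = 7 + \frac{1}{3} \cdot 11979 = 7 + 3993 = 4000$)
$\frac{1}{z{\left(-81 \right)} + w} - M{\left(Q \right)} = \frac{1}{\left(-3\right) \left(-81\right) + 4000} - \left(-77 + \frac{109}{7}\right) = \frac{1}{243 + 4000} - - \frac{430}{7} = \frac{1}{4243} + \frac{430}{7} = \frac{1824497}{29701}$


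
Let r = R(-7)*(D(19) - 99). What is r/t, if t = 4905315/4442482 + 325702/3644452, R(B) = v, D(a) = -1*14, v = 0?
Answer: 0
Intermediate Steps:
D(a) = -14
R(B) = 0
t = 1351714489/1132513459 (t = 4905315*(1/4442482) + 325702*(1/3644452) = 2745/2486 + 162851/1822226 = 1351714489/1132513459 ≈ 1.1936)
r = 0 (r = 0*(-14 - 99) = 0*(-113) = 0)
r/t = 0/(1351714489/1132513459) = 0*(1132513459/1351714489) = 0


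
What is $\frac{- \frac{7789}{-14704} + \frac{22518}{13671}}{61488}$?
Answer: $\frac{48620899}{1373357599488} \approx 3.5403 \cdot 10^{-5}$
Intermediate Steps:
$\frac{- \frac{7789}{-14704} + \frac{22518}{13671}}{61488} = \left(\left(-7789\right) \left(- \frac{1}{14704}\right) + 22518 \cdot \frac{1}{13671}\right) \frac{1}{61488} = \left(\frac{7789}{14704} + \frac{2502}{1519}\right) \frac{1}{61488} = \frac{48620899}{22335376} \cdot \frac{1}{61488} = \frac{48620899}{1373357599488}$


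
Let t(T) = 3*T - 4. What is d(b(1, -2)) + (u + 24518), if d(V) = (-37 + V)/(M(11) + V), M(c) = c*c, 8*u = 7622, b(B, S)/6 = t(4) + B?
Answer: 17829593/700 ≈ 25471.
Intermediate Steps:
t(T) = -4 + 3*T
b(B, S) = 48 + 6*B (b(B, S) = 6*((-4 + 3*4) + B) = 6*((-4 + 12) + B) = 6*(8 + B) = 48 + 6*B)
u = 3811/4 (u = (⅛)*7622 = 3811/4 ≈ 952.75)
M(c) = c²
d(V) = (-37 + V)/(121 + V) (d(V) = (-37 + V)/(11² + V) = (-37 + V)/(121 + V))
d(b(1, -2)) + (u + 24518) = (-37 + (48 + 6*1))/(121 + (48 + 6*1)) + (3811/4 + 24518) = (-37 + (48 + 6))/(121 + (48 + 6)) + 101883/4 = (-37 + 54)/(121 + 54) + 101883/4 = 17/175 + 101883/4 = 17829593/700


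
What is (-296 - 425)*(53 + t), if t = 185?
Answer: -171598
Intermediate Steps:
(-296 - 425)*(53 + t) = (-296 - 425)*(53 + 185) = -721*238 = -171598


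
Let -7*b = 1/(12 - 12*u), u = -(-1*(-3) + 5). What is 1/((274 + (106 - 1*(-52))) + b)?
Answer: 756/326591 ≈ 0.0023148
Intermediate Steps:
u = -8 (u = -(3 + 5) = -1*8 = -8)
b = -1/756 (b = -1/(7*(12 - 12*(-8))) = -1/(7*(12 + 96)) = -⅐/108 = -⅐*1/108 = -1/756 ≈ -0.0013228)
1/((274 + (106 - 1*(-52))) + b) = 1/((274 + (106 - 1*(-52))) - 1/756) = 1/((274 + (106 + 52)) - 1/756) = 1/((274 + 158) - 1/756) = 1/(432 - 1/756) = 1/(326591/756) = 756/326591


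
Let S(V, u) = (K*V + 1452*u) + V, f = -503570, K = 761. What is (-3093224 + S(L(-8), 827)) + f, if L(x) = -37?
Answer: -2424184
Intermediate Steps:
S(V, u) = 762*V + 1452*u (S(V, u) = (761*V + 1452*u) + V = 762*V + 1452*u)
(-3093224 + S(L(-8), 827)) + f = (-3093224 + (762*(-37) + 1452*827)) - 503570 = (-3093224 + (-28194 + 1200804)) - 503570 = (-3093224 + 1172610) - 503570 = -1920614 - 503570 = -2424184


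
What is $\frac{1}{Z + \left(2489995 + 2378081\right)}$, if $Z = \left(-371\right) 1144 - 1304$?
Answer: $\frac{1}{4442348} \approx 2.2511 \cdot 10^{-7}$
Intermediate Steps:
$Z = -425728$ ($Z = -424424 - 1304 = -425728$)
$\frac{1}{Z + \left(2489995 + 2378081\right)} = \frac{1}{-425728 + \left(2489995 + 2378081\right)} = \frac{1}{-425728 + 4868076} = \frac{1}{4442348}$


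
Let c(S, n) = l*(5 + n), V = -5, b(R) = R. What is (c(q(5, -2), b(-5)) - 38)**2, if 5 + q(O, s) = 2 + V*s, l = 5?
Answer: 1444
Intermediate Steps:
q(O, s) = -3 - 5*s (q(O, s) = -5 + (2 - 5*s) = -3 - 5*s)
c(S, n) = 25 + 5*n (c(S, n) = 5*(5 + n) = 25 + 5*n)
(c(q(5, -2), b(-5)) - 38)**2 = ((25 + 5*(-5)) - 38)**2 = ((25 - 25) - 38)**2 = (0 - 38)**2 = (-38)**2 = 1444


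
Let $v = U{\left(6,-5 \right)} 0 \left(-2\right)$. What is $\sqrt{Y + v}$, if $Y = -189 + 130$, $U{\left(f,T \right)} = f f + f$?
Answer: $i \sqrt{59} \approx 7.6811 i$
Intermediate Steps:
$U{\left(f,T \right)} = f + f^{2}$ ($U{\left(f,T \right)} = f^{2} + f = f + f^{2}$)
$Y = -59$
$v = 0$ ($v = 6 \left(1 + 6\right) 0 \left(-2\right) = 6 \cdot 7 \cdot 0 \left(-2\right) = 42 \cdot 0 \left(-2\right) = 0 \left(-2\right) = 0$)
$\sqrt{Y + v} = \sqrt{-59 + 0} = \sqrt{-59} = i \sqrt{59}$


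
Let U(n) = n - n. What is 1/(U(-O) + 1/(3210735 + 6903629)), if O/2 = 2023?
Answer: 10114364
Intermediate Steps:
O = 4046 (O = 2*2023 = 4046)
U(n) = 0
1/(U(-O) + 1/(3210735 + 6903629)) = 1/(0 + 1/(3210735 + 6903629)) = 1/(0 + 1/10114364) = 1/(1/10114364) = 10114364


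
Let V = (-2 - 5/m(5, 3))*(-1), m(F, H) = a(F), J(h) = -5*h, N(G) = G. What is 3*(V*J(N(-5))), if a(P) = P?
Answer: 225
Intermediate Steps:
m(F, H) = F
V = 3 (V = (-2 - 5/5)*(-1) = (-2 - 5*⅕)*(-1) = (-2 - 1)*(-1) = -3*(-1) = 3)
3*(V*J(N(-5))) = 3*(3*(-5*(-5))) = 3*(3*25) = 3*75 = 225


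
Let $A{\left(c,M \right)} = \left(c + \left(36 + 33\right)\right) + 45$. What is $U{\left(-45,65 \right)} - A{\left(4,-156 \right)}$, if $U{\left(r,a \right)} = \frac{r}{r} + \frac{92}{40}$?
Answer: $- \frac{1147}{10} \approx -114.7$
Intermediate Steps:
$A{\left(c,M \right)} = 114 + c$ ($A{\left(c,M \right)} = \left(c + 69\right) + 45 = \left(69 + c\right) + 45 = 114 + c$)
$U{\left(r,a \right)} = \frac{33}{10}$ ($U{\left(r,a \right)} = 1 + 92 \cdot \frac{1}{40} = 1 + \frac{23}{10} = \frac{33}{10}$)
$U{\left(-45,65 \right)} - A{\left(4,-156 \right)} = \frac{33}{10} - \left(114 + 4\right) = \frac{33}{10} - 118 = - \frac{1147}{10}$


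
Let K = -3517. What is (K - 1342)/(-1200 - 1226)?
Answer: 4859/2426 ≈ 2.0029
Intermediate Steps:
(K - 1342)/(-1200 - 1226) = (-3517 - 1342)/(-1200 - 1226) = -4859/(-2426) = -4859*(-1/2426) = 4859/2426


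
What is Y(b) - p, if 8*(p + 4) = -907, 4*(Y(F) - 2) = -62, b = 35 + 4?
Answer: 831/8 ≈ 103.88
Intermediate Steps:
b = 39
Y(F) = -27/2 (Y(F) = 2 + (1/4)*(-62) = 2 - 31/2 = -27/2)
p = -939/8 (p = -4 + (1/8)*(-907) = -4 - 907/8 = -939/8 ≈ -117.38)
Y(b) - p = -27/2 - 1*(-939/8) = -27/2 + 939/8 = 831/8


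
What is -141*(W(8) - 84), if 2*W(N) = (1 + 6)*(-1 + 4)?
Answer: 20727/2 ≈ 10364.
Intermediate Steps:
W(N) = 21/2 (W(N) = ((1 + 6)*(-1 + 4))/2 = (7*3)/2 = (1/2)*21 = 21/2)
-141*(W(8) - 84) = -141*(21/2 - 84) = -141*(-147/2) = 20727/2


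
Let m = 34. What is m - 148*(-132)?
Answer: 19570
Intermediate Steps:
m - 148*(-132) = 34 - 148*(-132) = 34 + 19536 = 19570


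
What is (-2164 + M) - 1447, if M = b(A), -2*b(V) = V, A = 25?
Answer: -7247/2 ≈ -3623.5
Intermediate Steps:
b(V) = -V/2
M = -25/2 (M = -½*25 = -25/2 ≈ -12.500)
(-2164 + M) - 1447 = (-2164 - 25/2) - 1447 = -4353/2 - 1447 = -7247/2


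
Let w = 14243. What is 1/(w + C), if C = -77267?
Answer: -1/63024 ≈ -1.5867e-5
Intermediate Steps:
1/(w + C) = 1/(14243 - 77267) = 1/(-63024) = -1/63024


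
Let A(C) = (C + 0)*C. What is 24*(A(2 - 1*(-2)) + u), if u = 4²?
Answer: 768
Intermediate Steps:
u = 16
A(C) = C² (A(C) = C*C = C²)
24*(A(2 - 1*(-2)) + u) = 24*((2 - 1*(-2))² + 16) = 24*((2 + 2)² + 16) = 24*(4² + 16) = 24*(16 + 16) = 24*32 = 768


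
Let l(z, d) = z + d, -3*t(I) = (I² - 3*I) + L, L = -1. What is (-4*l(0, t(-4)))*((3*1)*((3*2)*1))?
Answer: 648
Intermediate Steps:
t(I) = ⅓ + I - I²/3 (t(I) = -((I² - 3*I) - 1)/3 = -(-1 + I² - 3*I)/3 = ⅓ + I - I²/3)
l(z, d) = d + z
(-4*l(0, t(-4)))*((3*1)*((3*2)*1)) = (-4*((⅓ - 4 - ⅓*(-4)²) + 0))*((3*1)*((3*2)*1)) = (-4*((⅓ - 4 - ⅓*16) + 0))*(3*(6*1)) = (-4*((⅓ - 4 - 16/3) + 0))*(3*6) = -4*(-9 + 0)*18 = -4*(-9)*18 = 36*18 = 648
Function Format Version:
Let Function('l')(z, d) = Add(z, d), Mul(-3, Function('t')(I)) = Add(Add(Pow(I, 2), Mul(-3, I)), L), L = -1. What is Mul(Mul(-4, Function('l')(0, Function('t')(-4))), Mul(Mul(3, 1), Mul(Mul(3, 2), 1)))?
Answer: 648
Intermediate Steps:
Function('t')(I) = Add(Rational(1, 3), I, Mul(Rational(-1, 3), Pow(I, 2))) (Function('t')(I) = Mul(Rational(-1, 3), Add(Add(Pow(I, 2), Mul(-3, I)), -1)) = Mul(Rational(-1, 3), Add(-1, Pow(I, 2), Mul(-3, I))) = Add(Rational(1, 3), I, Mul(Rational(-1, 3), Pow(I, 2))))
Function('l')(z, d) = Add(d, z)
Mul(Mul(-4, Function('l')(0, Function('t')(-4))), Mul(Mul(3, 1), Mul(Mul(3, 2), 1))) = Mul(Mul(-4, Add(Add(Rational(1, 3), -4, Mul(Rational(-1, 3), Pow(-4, 2))), 0)), Mul(Mul(3, 1), Mul(Mul(3, 2), 1))) = Mul(Mul(-4, Add(Add(Rational(1, 3), -4, Mul(Rational(-1, 3), 16)), 0)), Mul(3, Mul(6, 1))) = Mul(Mul(-4, Add(Add(Rational(1, 3), -4, Rational(-16, 3)), 0)), Mul(3, 6)) = Mul(Mul(-4, Add(-9, 0)), 18) = Mul(Mul(-4, -9), 18) = Mul(36, 18) = 648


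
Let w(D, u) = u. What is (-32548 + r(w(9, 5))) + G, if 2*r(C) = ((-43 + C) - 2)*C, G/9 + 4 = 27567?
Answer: 215419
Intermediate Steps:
G = 248067 (G = -36 + 9*27567 = -36 + 248103 = 248067)
r(C) = C*(-45 + C)/2 (r(C) = (((-43 + C) - 2)*C)/2 = ((-45 + C)*C)/2 = (C*(-45 + C))/2 = C*(-45 + C)/2)
(-32548 + r(w(9, 5))) + G = (-32548 + (½)*5*(-45 + 5)) + 248067 = (-32548 + (½)*5*(-40)) + 248067 = (-32548 - 100) + 248067 = -32648 + 248067 = 215419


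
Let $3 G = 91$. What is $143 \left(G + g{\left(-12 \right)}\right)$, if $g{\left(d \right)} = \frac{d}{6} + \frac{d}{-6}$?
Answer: $\frac{13013}{3} \approx 4337.7$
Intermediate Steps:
$G = \frac{91}{3}$ ($G = \frac{1}{3} \cdot 91 = \frac{91}{3} \approx 30.333$)
$g{\left(d \right)} = 0$ ($g{\left(d \right)} = d \frac{1}{6} + d \left(- \frac{1}{6}\right) = \frac{d}{6} - \frac{d}{6} = 0$)
$143 \left(G + g{\left(-12 \right)}\right) = 143 \left(\frac{91}{3} + 0\right) = 143 \cdot \frac{91}{3} = \frac{13013}{3}$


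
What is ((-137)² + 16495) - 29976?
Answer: 5288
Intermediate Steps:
((-137)² + 16495) - 29976 = (18769 + 16495) - 29976 = 35264 - 29976 = 5288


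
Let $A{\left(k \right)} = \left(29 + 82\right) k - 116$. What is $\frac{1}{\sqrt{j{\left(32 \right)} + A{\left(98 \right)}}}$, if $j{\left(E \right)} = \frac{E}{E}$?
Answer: $\frac{\sqrt{10763}}{10763} \approx 0.009639$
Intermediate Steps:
$j{\left(E \right)} = 1$
$A{\left(k \right)} = -116 + 111 k$ ($A{\left(k \right)} = 111 k - 116 = -116 + 111 k$)
$\frac{1}{\sqrt{j{\left(32 \right)} + A{\left(98 \right)}}} = \frac{1}{\sqrt{1 + \left(-116 + 111 \cdot 98\right)}} = \frac{1}{\sqrt{1 + \left(-116 + 10878\right)}} = \frac{1}{\sqrt{1 + 10762}} = \frac{1}{\sqrt{10763}} = \frac{\sqrt{10763}}{10763}$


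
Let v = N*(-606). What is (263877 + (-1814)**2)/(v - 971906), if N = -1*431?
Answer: -3554473/710720 ≈ -5.0012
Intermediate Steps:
N = -431
v = 261186 (v = -431*(-606) = 261186)
(263877 + (-1814)**2)/(v - 971906) = (263877 + (-1814)**2)/(261186 - 971906) = (263877 + 3290596)/(-710720) = 3554473*(-1/710720) = -3554473/710720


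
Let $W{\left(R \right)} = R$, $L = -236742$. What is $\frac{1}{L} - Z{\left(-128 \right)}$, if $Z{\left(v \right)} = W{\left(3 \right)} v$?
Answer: $\frac{90908927}{236742} \approx 384.0$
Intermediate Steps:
$Z{\left(v \right)} = 3 v$
$\frac{1}{L} - Z{\left(-128 \right)} = \frac{1}{-236742} - 3 \left(-128\right) = - \frac{1}{236742} - -384 = - \frac{1}{236742} + 384 = \frac{90908927}{236742}$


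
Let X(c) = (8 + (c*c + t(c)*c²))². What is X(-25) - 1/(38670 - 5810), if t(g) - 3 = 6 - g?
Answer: 15735526540539/32860 ≈ 4.7887e+8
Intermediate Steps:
t(g) = 9 - g (t(g) = 3 + (6 - g) = 9 - g)
X(c) = (8 + c² + c²*(9 - c))² (X(c) = (8 + (c*c + (9 - c)*c²))² = (8 + (c² + c²*(9 - c)))² = (8 + c² + c²*(9 - c))²)
X(-25) - 1/(38670 - 5810) = (8 - 1*(-25)³ + 10*(-25)²)² - 1/(38670 - 5810) = (8 - 1*(-15625) + 10*625)² - 1/32860 = (8 + 15625 + 6250)² - 1*1/32860 = 21883² - 1/32860 = 478865689 - 1/32860 = 15735526540539/32860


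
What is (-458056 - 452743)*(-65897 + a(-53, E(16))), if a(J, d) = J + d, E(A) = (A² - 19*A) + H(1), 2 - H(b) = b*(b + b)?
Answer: 60110912402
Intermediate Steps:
H(b) = 2 - 2*b² (H(b) = 2 - b*(b + b) = 2 - b*2*b = 2 - 2*b²)
E(A) = A² - 19*A (E(A) = (A² - 19*A) + (2 - 2*1²) = (A² - 19*A) + (2 - 2*1) = (A² - 19*A) + (2 - 2) = (A² - 19*A) + 0 = A² - 19*A)
(-458056 - 452743)*(-65897 + a(-53, E(16))) = (-458056 - 452743)*(-65897 + (-53 + 16*(-19 + 16))) = -910799*(-65897 + (-53 + 16*(-3))) = -910799*(-65897 + (-53 - 48)) = -910799*(-65897 - 101) = -910799*(-65998) = 60110912402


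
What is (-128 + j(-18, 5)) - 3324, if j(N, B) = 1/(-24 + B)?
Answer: -65589/19 ≈ -3452.1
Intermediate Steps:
(-128 + j(-18, 5)) - 3324 = (-128 + 1/(-24 + 5)) - 3324 = (-128 + 1/(-19)) - 3324 = (-128 - 1/19) - 3324 = -2433/19 - 3324 = -65589/19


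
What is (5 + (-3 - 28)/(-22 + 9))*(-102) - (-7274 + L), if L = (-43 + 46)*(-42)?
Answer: 86408/13 ≈ 6646.8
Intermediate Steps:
L = -126 (L = 3*(-42) = -126)
(5 + (-3 - 28)/(-22 + 9))*(-102) - (-7274 + L) = (5 + (-3 - 28)/(-22 + 9))*(-102) - (-7274 - 126) = (5 - 31/(-13))*(-102) - 1*(-7400) = (5 - 31*(-1/13))*(-102) + 7400 = (5 + 31/13)*(-102) + 7400 = (96/13)*(-102) + 7400 = -9792/13 + 7400 = 86408/13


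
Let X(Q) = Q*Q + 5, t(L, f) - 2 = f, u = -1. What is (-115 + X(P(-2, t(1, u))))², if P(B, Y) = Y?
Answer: 11881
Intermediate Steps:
t(L, f) = 2 + f
X(Q) = 5 + Q² (X(Q) = Q² + 5 = 5 + Q²)
(-115 + X(P(-2, t(1, u))))² = (-115 + (5 + (2 - 1)²))² = (-115 + (5 + 1²))² = (-115 + (5 + 1))² = (-115 + 6)² = (-109)² = 11881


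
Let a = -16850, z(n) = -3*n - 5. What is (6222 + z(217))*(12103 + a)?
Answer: -26421802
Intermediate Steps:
z(n) = -5 - 3*n
(6222 + z(217))*(12103 + a) = (6222 + (-5 - 3*217))*(12103 - 16850) = (6222 + (-5 - 651))*(-4747) = (6222 - 656)*(-4747) = 5566*(-4747) = -26421802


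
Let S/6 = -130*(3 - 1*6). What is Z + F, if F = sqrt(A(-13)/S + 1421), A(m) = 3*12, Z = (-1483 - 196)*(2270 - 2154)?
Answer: -194764 + sqrt(6003790)/65 ≈ -1.9473e+5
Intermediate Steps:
S = 2340 (S = 6*(-130*(3 - 1*6)) = 6*(-130*(3 - 6)) = 6*(-130*(-3)) = 6*390 = 2340)
Z = -194764 (Z = -1679*116 = -194764)
A(m) = 36
F = sqrt(6003790)/65 (F = sqrt(36/2340 + 1421) = sqrt(36*(1/2340) + 1421) = sqrt(1/65 + 1421) = sqrt(92366/65) = sqrt(6003790)/65 ≈ 37.696)
Z + F = -194764 + sqrt(6003790)/65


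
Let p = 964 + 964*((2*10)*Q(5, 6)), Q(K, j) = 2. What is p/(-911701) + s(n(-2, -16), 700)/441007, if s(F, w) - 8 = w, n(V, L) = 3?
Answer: -2397839480/57438074701 ≈ -0.041746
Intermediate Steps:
s(F, w) = 8 + w
p = 39524 (p = 964 + 964*((2*10)*2) = 964 + 964*(20*2) = 964 + 964*40 = 964 + 38560 = 39524)
p/(-911701) + s(n(-2, -16), 700)/441007 = 39524/(-911701) + (8 + 700)/441007 = 39524*(-1/911701) + 708*(1/441007) = -39524/911701 + 708/441007 = -2397839480/57438074701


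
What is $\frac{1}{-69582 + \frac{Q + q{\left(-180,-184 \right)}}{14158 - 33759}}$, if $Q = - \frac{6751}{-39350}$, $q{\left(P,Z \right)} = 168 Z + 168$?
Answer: $- \frac{771299350}{53667341602051} \approx -1.4372 \cdot 10^{-5}$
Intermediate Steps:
$q{\left(P,Z \right)} = 168 + 168 Z$
$Q = \frac{6751}{39350}$ ($Q = \left(-6751\right) \left(- \frac{1}{39350}\right) = \frac{6751}{39350} \approx 0.17156$)
$\frac{1}{-69582 + \frac{Q + q{\left(-180,-184 \right)}}{14158 - 33759}} = \frac{1}{-69582 + \frac{\frac{6751}{39350} + \left(168 + 168 \left(-184\right)\right)}{14158 - 33759}} = \frac{1}{-69582 + \frac{\frac{6751}{39350} + \left(168 - 30912\right)}{-19601}} = \frac{1}{-69582 + \left(\frac{6751}{39350} - 30744\right) \left(- \frac{1}{19601}\right)} = \frac{1}{-69582 - - \frac{1209769649}{771299350}} = \frac{1}{-69582 + \frac{1209769649}{771299350}} = \frac{1}{- \frac{53667341602051}{771299350}} = - \frac{771299350}{53667341602051}$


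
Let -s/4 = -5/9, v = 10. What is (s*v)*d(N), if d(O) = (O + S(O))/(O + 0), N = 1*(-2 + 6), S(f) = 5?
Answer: 50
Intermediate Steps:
N = 4 (N = 1*4 = 4)
s = 20/9 (s = -(-20)/9 = -4*(-5/9) = 20/9 ≈ 2.2222)
d(O) = (5 + O)/O (d(O) = (O + 5)/(O + 0) = (5 + O)/O)
(s*v)*d(N) = ((20/9)*10)*((5 + 4)/4) = 200*((1/4)*9)/9 = (200/9)*(9/4) = 50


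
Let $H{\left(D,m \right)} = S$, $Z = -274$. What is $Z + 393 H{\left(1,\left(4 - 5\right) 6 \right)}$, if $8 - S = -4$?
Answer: $4442$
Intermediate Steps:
$S = 12$ ($S = 8 - -4 = 8 + 4 = 12$)
$H{\left(D,m \right)} = 12$
$Z + 393 H{\left(1,\left(4 - 5\right) 6 \right)} = -274 + 393 \cdot 12 = -274 + 4716 = 4442$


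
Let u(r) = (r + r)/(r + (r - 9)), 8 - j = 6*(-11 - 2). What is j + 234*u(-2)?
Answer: 158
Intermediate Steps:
j = 86 (j = 8 - 6*(-11 - 2) = 8 - 6*(-13) = 8 - 1*(-78) = 8 + 78 = 86)
u(r) = 2*r/(-9 + 2*r) (u(r) = (2*r)/(r + (-9 + r)) = (2*r)/(-9 + 2*r) = 2*r/(-9 + 2*r))
j + 234*u(-2) = 86 + 234*(2*(-2)/(-9 + 2*(-2))) = 86 + 234*(2*(-2)/(-9 - 4)) = 86 + 234*(2*(-2)/(-13)) = 86 + 234*(2*(-2)*(-1/13)) = 86 + 234*(4/13) = 86 + 72 = 158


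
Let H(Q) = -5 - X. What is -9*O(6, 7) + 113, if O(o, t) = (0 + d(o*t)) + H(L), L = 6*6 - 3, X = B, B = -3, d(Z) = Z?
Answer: -247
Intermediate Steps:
X = -3
L = 33 (L = 36 - 3 = 33)
H(Q) = -2 (H(Q) = -5 - 1*(-3) = -5 + 3 = -2)
O(o, t) = -2 + o*t (O(o, t) = (0 + o*t) - 2 = o*t - 2 = -2 + o*t)
-9*O(6, 7) + 113 = -9*(-2 + 6*7) + 113 = -9*(-2 + 42) + 113 = -9*40 + 113 = -360 + 113 = -247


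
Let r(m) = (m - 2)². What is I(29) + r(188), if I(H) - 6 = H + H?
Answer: 34660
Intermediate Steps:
r(m) = (-2 + m)²
I(H) = 6 + 2*H (I(H) = 6 + (H + H) = 6 + 2*H)
I(29) + r(188) = (6 + 2*29) + (-2 + 188)² = (6 + 58) + 186² = 64 + 34596 = 34660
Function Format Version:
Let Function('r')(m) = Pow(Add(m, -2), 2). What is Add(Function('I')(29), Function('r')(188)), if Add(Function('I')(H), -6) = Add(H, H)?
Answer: 34660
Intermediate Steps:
Function('r')(m) = Pow(Add(-2, m), 2)
Function('I')(H) = Add(6, Mul(2, H)) (Function('I')(H) = Add(6, Add(H, H)) = Add(6, Mul(2, H)))
Add(Function('I')(29), Function('r')(188)) = Add(Add(6, Mul(2, 29)), Pow(Add(-2, 188), 2)) = Add(Add(6, 58), Pow(186, 2)) = Add(64, 34596) = 34660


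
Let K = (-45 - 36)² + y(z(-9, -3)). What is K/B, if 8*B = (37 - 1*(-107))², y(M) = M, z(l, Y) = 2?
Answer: 6563/2592 ≈ 2.5320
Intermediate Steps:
B = 2592 (B = (37 - 1*(-107))²/8 = (37 + 107)²/8 = (⅛)*144² = (⅛)*20736 = 2592)
K = 6563 (K = (-45 - 36)² + 2 = (-81)² + 2 = 6561 + 2 = 6563)
K/B = 6563/2592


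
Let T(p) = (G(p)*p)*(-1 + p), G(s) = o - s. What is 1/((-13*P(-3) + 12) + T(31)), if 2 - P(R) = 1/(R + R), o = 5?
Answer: -6/145177 ≈ -4.1329e-5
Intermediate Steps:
G(s) = 5 - s
P(R) = 2 - 1/(2*R) (P(R) = 2 - 1/(R + R) = 2 - 1/(2*R))
T(p) = p*(-1 + p)*(5 - p) (T(p) = ((5 - p)*p)*(-1 + p) = (p*(5 - p))*(-1 + p) = p*(-1 + p)*(5 - p))
1/((-13*P(-3) + 12) + T(31)) = 1/((-13*(2 - ½/(-3)) + 12) - 1*31*(-1 + 31)*(-5 + 31)) = 1/((-13*(2 - ½*(-⅓)) + 12) - 1*31*30*26) = 1/((-13*(2 + ⅙) + 12) - 24180) = 1/((-13*13/6 + 12) - 24180) = 1/((-169/6 + 12) - 24180) = 1/(-97/6 - 24180) = 1/(-145177/6) = -6/145177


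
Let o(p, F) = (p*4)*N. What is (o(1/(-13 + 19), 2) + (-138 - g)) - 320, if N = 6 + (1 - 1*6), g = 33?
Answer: -1471/3 ≈ -490.33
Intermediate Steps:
N = 1 (N = 6 + (1 - 6) = 6 - 5 = 1)
o(p, F) = 4*p (o(p, F) = (p*4)*1 = (4*p)*1 = 4*p)
(o(1/(-13 + 19), 2) + (-138 - g)) - 320 = (4/(-13 + 19) + (-138 - 1*33)) - 320 = (4/6 + (-138 - 33)) - 320 = (4*(⅙) - 171) - 320 = (⅔ - 171) - 320 = -511/3 - 320 = -1471/3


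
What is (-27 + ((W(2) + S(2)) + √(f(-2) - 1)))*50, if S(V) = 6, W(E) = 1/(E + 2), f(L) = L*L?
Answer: -2075/2 + 50*√3 ≈ -950.90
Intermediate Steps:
f(L) = L²
W(E) = 1/(2 + E)
(-27 + ((W(2) + S(2)) + √(f(-2) - 1)))*50 = (-27 + ((1/(2 + 2) + 6) + √((-2)² - 1)))*50 = (-27 + ((1/4 + 6) + √(4 - 1)))*50 = (-27 + ((¼ + 6) + √3))*50 = (-27 + (25/4 + √3))*50 = (-83/4 + √3)*50 = -2075/2 + 50*√3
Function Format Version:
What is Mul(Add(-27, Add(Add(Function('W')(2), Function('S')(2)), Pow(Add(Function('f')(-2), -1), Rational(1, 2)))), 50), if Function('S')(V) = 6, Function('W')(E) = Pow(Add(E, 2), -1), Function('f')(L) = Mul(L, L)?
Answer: Add(Rational(-2075, 2), Mul(50, Pow(3, Rational(1, 2)))) ≈ -950.90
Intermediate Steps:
Function('f')(L) = Pow(L, 2)
Function('W')(E) = Pow(Add(2, E), -1)
Mul(Add(-27, Add(Add(Function('W')(2), Function('S')(2)), Pow(Add(Function('f')(-2), -1), Rational(1, 2)))), 50) = Mul(Add(-27, Add(Add(Pow(Add(2, 2), -1), 6), Pow(Add(Pow(-2, 2), -1), Rational(1, 2)))), 50) = Mul(Add(-27, Add(Add(Pow(4, -1), 6), Pow(Add(4, -1), Rational(1, 2)))), 50) = Mul(Add(-27, Add(Add(Rational(1, 4), 6), Pow(3, Rational(1, 2)))), 50) = Mul(Add(-27, Add(Rational(25, 4), Pow(3, Rational(1, 2)))), 50) = Mul(Add(Rational(-83, 4), Pow(3, Rational(1, 2))), 50) = Add(Rational(-2075, 2), Mul(50, Pow(3, Rational(1, 2))))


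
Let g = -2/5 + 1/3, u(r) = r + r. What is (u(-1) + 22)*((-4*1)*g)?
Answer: 16/3 ≈ 5.3333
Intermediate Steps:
u(r) = 2*r
g = -1/15 (g = -2*⅕ + 1*(⅓) = -⅖ + ⅓ = -1/15 ≈ -0.066667)
(u(-1) + 22)*((-4*1)*g) = (2*(-1) + 22)*(-4*1*(-1/15)) = (-2 + 22)*(-4*(-1/15)) = 20*(4/15) = 16/3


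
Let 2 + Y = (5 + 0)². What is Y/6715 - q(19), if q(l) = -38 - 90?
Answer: 859543/6715 ≈ 128.00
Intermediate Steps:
Y = 23 (Y = -2 + (5 + 0)² = -2 + 5² = -2 + 25 = 23)
q(l) = -128
Y/6715 - q(19) = 23/6715 - 1*(-128) = 23*(1/6715) + 128 = 23/6715 + 128 = 859543/6715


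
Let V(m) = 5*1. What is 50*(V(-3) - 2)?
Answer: 150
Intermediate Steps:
V(m) = 5
50*(V(-3) - 2) = 50*(5 - 2) = 50*3 = 150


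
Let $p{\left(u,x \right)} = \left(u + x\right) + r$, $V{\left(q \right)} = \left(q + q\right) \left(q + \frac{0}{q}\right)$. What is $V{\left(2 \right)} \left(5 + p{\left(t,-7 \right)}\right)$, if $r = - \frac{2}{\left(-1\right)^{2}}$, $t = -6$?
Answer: $-80$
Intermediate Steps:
$V{\left(q \right)} = 2 q^{2}$ ($V{\left(q \right)} = 2 q \left(q + 0\right) = 2 q q = 2 q^{2}$)
$r = -2$ ($r = - \frac{2}{1} = \left(-2\right) 1 = -2$)
$p{\left(u,x \right)} = -2 + u + x$ ($p{\left(u,x \right)} = \left(u + x\right) - 2 = -2 + u + x$)
$V{\left(2 \right)} \left(5 + p{\left(t,-7 \right)}\right) = 2 \cdot 2^{2} \left(5 - 15\right) = 2 \cdot 4 \left(5 - 15\right) = 8 \left(-10\right) = -80$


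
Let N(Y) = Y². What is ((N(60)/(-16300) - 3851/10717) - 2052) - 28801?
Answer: -53897224488/1746871 ≈ -30854.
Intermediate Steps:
((N(60)/(-16300) - 3851/10717) - 2052) - 28801 = ((60²/(-16300) - 3851/10717) - 2052) - 28801 = ((3600*(-1/16300) - 3851*1/10717) - 2052) - 28801 = ((-36/163 - 3851/10717) - 2052) - 28801 = (-1013525/1746871 - 2052) - 28801 = -3585592817/1746871 - 28801 = -53897224488/1746871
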